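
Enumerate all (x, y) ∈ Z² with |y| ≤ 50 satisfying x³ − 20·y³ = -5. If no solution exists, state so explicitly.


The equation is x³ - 20y³ = -5. For fixed y, x³ = 20·y³ − 5, so a solution requires the RHS to be a perfect cube.
Strategy: iterate y from -50 to 50, compute RHS = 20·y³ − 5, and check whether it is a (positive or negative) perfect cube.
Check small values of y:
  y = 0: RHS = -5 is not a perfect cube.
  y = 1: RHS = 15 is not a perfect cube.
  y = -1: RHS = -25 is not a perfect cube.
  y = 2: RHS = 155 is not a perfect cube.
  y = -2: RHS = -165 is not a perfect cube.
  y = 3: RHS = 535 is not a perfect cube.
  y = -3: RHS = -545 is not a perfect cube.
Continuing the search up to |y| = 50 finds no solutions either.
No (x, y) in the scanned range satisfies the equation.

No integer solutions with |y| ≤ 50.


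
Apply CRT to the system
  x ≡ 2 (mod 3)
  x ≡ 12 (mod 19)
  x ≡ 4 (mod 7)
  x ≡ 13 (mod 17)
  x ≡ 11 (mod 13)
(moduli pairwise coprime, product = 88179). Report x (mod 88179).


Product of moduli M = 3 · 19 · 7 · 17 · 13 = 88179.
Merge one congruence at a time:
  Start: x ≡ 2 (mod 3).
  Combine with x ≡ 12 (mod 19); new modulus lcm = 57.
    Write x = 2 + 3·t and substitute into x ≡ 12 (mod 19): 3·t ≡ 12 − 2 = 10 (mod 19).
    The inverse of 3 mod 19 is 13 (since 3·13 = 39 = 2·19 + 1), so t ≡ 13·10 = 130 ≡ 16 (mod 19).
    Then x = 2 + 3·16 = 50, valid modulo lcm(3, 19) = 57: x ≡ 50 (mod 57).
  Combine with x ≡ 4 (mod 7); new modulus lcm = 399.
    Write x = 50 + 57·t and substitute into x ≡ 4 (mod 7): 57·t ≡ 4 − 50 = -46 (mod 7).
    Reduce coefficients mod 7: 1·t ≡ 3 (mod 7).
    So t ≡ 3 (mod 7).
    Then x = 50 + 57·3 = 221, valid modulo lcm(57, 7) = 399: x ≡ 221 (mod 399).
  Combine with x ≡ 13 (mod 17); new modulus lcm = 6783.
    Write x = 221 + 399·t and substitute into x ≡ 13 (mod 17): 399·t ≡ 13 − 221 = -208 (mod 17).
    Reduce coefficients mod 17: 8·t ≡ 13 (mod 17).
    The inverse of 8 mod 17 is 15 (since 8·15 = 120 = 7·17 + 1), so t ≡ 15·13 = 195 ≡ 8 (mod 17).
    Then x = 221 + 399·8 = 3413, valid modulo lcm(399, 17) = 6783: x ≡ 3413 (mod 6783).
  Combine with x ≡ 11 (mod 13); new modulus lcm = 88179.
    Write x = 3413 + 6783·t and substitute into x ≡ 11 (mod 13): 6783·t ≡ 11 − 3413 = -3402 (mod 13).
    Reduce coefficients mod 13: 10·t ≡ 4 (mod 13).
    The inverse of 10 mod 13 is 4 (since 10·4 = 40 = 3·13 + 1), so t ≡ 4·4 = 16 ≡ 3 (mod 13).
    Then x = 3413 + 6783·3 = 23762, valid modulo lcm(6783, 13) = 88179: x ≡ 23762 (mod 88179).
Verify against each original: 23762 mod 3 = 2, 23762 mod 19 = 12, 23762 mod 7 = 4, 23762 mod 17 = 13, 23762 mod 13 = 11.

x ≡ 23762 (mod 88179).


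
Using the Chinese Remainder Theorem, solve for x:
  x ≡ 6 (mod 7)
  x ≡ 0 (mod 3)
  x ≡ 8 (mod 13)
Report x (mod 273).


Moduli 7, 3, 13 are pairwise coprime; by CRT there is a unique solution modulo M = 7 · 3 · 13 = 273.
Solve pairwise, accumulating the modulus:
  Start with x ≡ 6 (mod 7).
  Combine with x ≡ 0 (mod 3): since gcd(7, 3) = 1, we get a unique residue mod 21.
    Write x = 6 + 7·t and substitute into x ≡ 0 (mod 3): 7·t ≡ 0 − 6 = -6 (mod 3).
    Reduce coefficients mod 3: 1·t ≡ 0 (mod 3).
    So t ≡ 0 (mod 3).
    Then x = 6 + 7·0 = 6, valid modulo lcm(7, 3) = 21: x ≡ 6 (mod 21).
  Combine with x ≡ 8 (mod 13): since gcd(21, 13) = 1, we get a unique residue mod 273.
    Write x = 6 + 21·t and substitute into x ≡ 8 (mod 13): 21·t ≡ 8 − 6 = 2 (mod 13).
    Reduce coefficients mod 13: 8·t ≡ 2 (mod 13).
    The inverse of 8 mod 13 is 5 (since 8·5 = 40 = 3·13 + 1), so t ≡ 5·2 = 10 ≡ 10 (mod 13).
    Then x = 6 + 21·10 = 216, valid modulo lcm(21, 13) = 273: x ≡ 216 (mod 273).
Verify: 216 mod 7 = 6 ✓, 216 mod 3 = 0 ✓, 216 mod 13 = 8 ✓.

x ≡ 216 (mod 273).


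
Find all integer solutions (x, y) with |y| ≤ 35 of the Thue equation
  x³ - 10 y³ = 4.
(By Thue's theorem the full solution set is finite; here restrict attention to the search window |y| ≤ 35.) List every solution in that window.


The equation is x³ - 10y³ = 4. For fixed y, x³ = 10·y³ + 4, so a solution requires the RHS to be a perfect cube.
Strategy: iterate y from -35 to 35, compute RHS = 10·y³ + 4, and check whether it is a (positive or negative) perfect cube.
Check small values of y:
  y = 0: RHS = 4 is not a perfect cube.
  y = 1: RHS = 14 is not a perfect cube.
  y = -1: RHS = -6 is not a perfect cube.
  y = 2: RHS = 84 is not a perfect cube.
  y = -2: RHS = -76 is not a perfect cube.
  y = 3: RHS = 274 is not a perfect cube.
  y = -3: RHS = -266 is not a perfect cube.
Continuing the search up to |y| = 35 finds no solutions either.
No (x, y) in the scanned range satisfies the equation.

No integer solutions with |y| ≤ 35.


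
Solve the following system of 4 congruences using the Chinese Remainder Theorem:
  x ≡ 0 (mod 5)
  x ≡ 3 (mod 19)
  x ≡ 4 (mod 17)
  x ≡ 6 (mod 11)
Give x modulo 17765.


Product of moduli M = 5 · 19 · 17 · 11 = 17765.
Merge one congruence at a time:
  Start: x ≡ 0 (mod 5).
  Combine with x ≡ 3 (mod 19); new modulus lcm = 95.
    Write x = 0 + 5·t and substitute into x ≡ 3 (mod 19): 5·t ≡ 3 − 0 = 3 (mod 19).
    The inverse of 5 mod 19 is 4 (since 5·4 = 20 = 1·19 + 1), so t ≡ 4·3 = 12 ≡ 12 (mod 19).
    Then x = 0 + 5·12 = 60, valid modulo lcm(5, 19) = 95: x ≡ 60 (mod 95).
  Combine with x ≡ 4 (mod 17); new modulus lcm = 1615.
    Write x = 60 + 95·t and substitute into x ≡ 4 (mod 17): 95·t ≡ 4 − 60 = -56 (mod 17).
    Reduce coefficients mod 17: 10·t ≡ 12 (mod 17).
    The inverse of 10 mod 17 is 12 (since 10·12 = 120 = 7·17 + 1), so t ≡ 12·12 = 144 ≡ 8 (mod 17).
    Then x = 60 + 95·8 = 820, valid modulo lcm(95, 17) = 1615: x ≡ 820 (mod 1615).
  Combine with x ≡ 6 (mod 11); new modulus lcm = 17765.
    Write x = 820 + 1615·t and substitute into x ≡ 6 (mod 11): 1615·t ≡ 6 − 820 = -814 (mod 11).
    Reduce coefficients mod 11: 9·t ≡ 0 (mod 11).
    The inverse of 9 mod 11 is 5 (since 9·5 = 45 = 4·11 + 1), so t ≡ 5·0 = 0 ≡ 0 (mod 11).
    Then x = 820 + 1615·0 = 820, valid modulo lcm(1615, 11) = 17765: x ≡ 820 (mod 17765).
Verify against each original: 820 mod 5 = 0, 820 mod 19 = 3, 820 mod 17 = 4, 820 mod 11 = 6.

x ≡ 820 (mod 17765).


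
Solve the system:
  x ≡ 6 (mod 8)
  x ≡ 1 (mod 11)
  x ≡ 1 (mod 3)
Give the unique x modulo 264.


Moduli 8, 11, 3 are pairwise coprime; by CRT there is a unique solution modulo M = 8 · 11 · 3 = 264.
Solve pairwise, accumulating the modulus:
  Start with x ≡ 6 (mod 8).
  Combine with x ≡ 1 (mod 11): since gcd(8, 11) = 1, we get a unique residue mod 88.
    Write x = 6 + 8·t and substitute into x ≡ 1 (mod 11): 8·t ≡ 1 − 6 = -5 (mod 11).
    Reduce coefficients mod 11: 8·t ≡ 6 (mod 11).
    The inverse of 8 mod 11 is 7 (since 8·7 = 56 = 5·11 + 1), so t ≡ 7·6 = 42 ≡ 9 (mod 11).
    Then x = 6 + 8·9 = 78, valid modulo lcm(8, 11) = 88: x ≡ 78 (mod 88).
  Combine with x ≡ 1 (mod 3): since gcd(88, 3) = 1, we get a unique residue mod 264.
    Write x = 78 + 88·t and substitute into x ≡ 1 (mod 3): 88·t ≡ 1 − 78 = -77 (mod 3).
    Reduce coefficients mod 3: 1·t ≡ 1 (mod 3).
    So t ≡ 1 (mod 3).
    Then x = 78 + 88·1 = 166, valid modulo lcm(88, 3) = 264: x ≡ 166 (mod 264).
Verify: 166 mod 8 = 6 ✓, 166 mod 11 = 1 ✓, 166 mod 3 = 1 ✓.

x ≡ 166 (mod 264).


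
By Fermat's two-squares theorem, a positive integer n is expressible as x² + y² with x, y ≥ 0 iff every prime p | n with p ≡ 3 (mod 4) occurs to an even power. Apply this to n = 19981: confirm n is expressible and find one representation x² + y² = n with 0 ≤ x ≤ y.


Step 1: Factor n = 19981 = 13 · 29 · 53.
Step 2: Check the mod-4 condition on each prime factor: 13 ≡ 1 (mod 4), exponent 1; 29 ≡ 1 (mod 4), exponent 1; 53 ≡ 1 (mod 4), exponent 1.
All primes ≡ 3 (mod 4) appear to even exponent (or don't appear), so by the two-squares theorem n IS expressible as a sum of two squares.
Step 3: Build a representation. Here n = 13 · 29 · 53 is a product of primes ≡ 1 (mod 4). Each prime p ≡ 1 (mod 4) is itself a sum of two squares; find a² by testing p − a² for a perfect square:
  13: 13 − 1² = 12, 13 − 2² = 9 = 3² ⇒ 13 = 2² + 3².
  29: 29 − 1² = 28, 29 − 2² = 25 = 5² ⇒ 29 = 2² + 5².
  53: 53 − 1² = 52, 53 − 2² = 49 = 7² ⇒ 53 = 2² + 7².
  Combine using the Brahmagupta–Fibonacci identity (a² + b²)(c² + d²) = (ac − bd)² + (ad + bc)² = (ac + bd)² + (ad − bc)²:
  13 · 29 = 377: from (2² + 3²)(2² + 5²), take (2·2 − 3·5, 2·5 + 3·2) = (4 − 15, 10 + 6) = (-11, 16); dropping signs (only squares matter) gives (11, 16); check 11² + 16² = 121 + 256 = 377 ✓.
  377 · 53 = 19981: from (11² + 16²)(2² + 7²), take (11·2 − 16·7, 11·7 + 16·2) = (22 − 112, 77 + 32) = (-90, 109); dropping signs (only squares matter) gives (90, 109); check 90² + 109² = 8100 + 11881 = 19981 ✓.
Step 4: Order so x ≤ y and verify: 90² + 109² = 8100 + 11881 = 19981 = n. ✓

n = 19981 = 90² + 109² (one valid representation with x ≤ y).


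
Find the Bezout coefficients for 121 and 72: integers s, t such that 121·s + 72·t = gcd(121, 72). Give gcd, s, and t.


Euclidean algorithm on (121, 72) — divide until remainder is 0:
  121 = 1 · 72 + 49
  72 = 1 · 49 + 23
  49 = 2 · 23 + 3
  23 = 7 · 3 + 2
  3 = 1 · 2 + 1
  2 = 2 · 1 + 0
gcd(121, 72) = 1.
Track Bezout coefficients alongside the remainders: start with r₀ = 121 = a·1 + b·0 (s = 1, t = 0) and r₁ = 72 = a·0 + b·1 (s = 0, t = 1); each new remainder r_{k+1} = r_{k-1} − q_k·r_k inherits s_{k+1} = s_{k-1} − q_k·s_k, t_{k+1} = t_{k-1} − q_k·t_k, so r_k = a·s_k + b·t_k at every step:
  q = 1: r = 49, s = 1 − 1·0 = 1, t = 0 − 1·1 = -1  (check: 121·1 + 72·(-1) = 49)
  q = 1: r = 23, s = 0 − 1·1 = -1, t = 1 − 1·(-1) = 2  (check: 121·(-1) + 72·2 = 23)
  q = 2: r = 3, s = 1 − 2·(-1) = 3, t = -1 − 2·2 = -5  (check: 121·3 + 72·(-5) = 3)
  q = 7: r = 2, s = -1 − 7·3 = -22, t = 2 − 7·(-5) = 37  (check: 121·(-22) + 72·37 = 2)
  q = 1: r = 1, s = 3 − 1·(-22) = 25, t = -5 − 1·37 = -42  (check: 121·25 + 72·(-42) = 1)
The row with r = 1 (the gcd) gives the Bezout coefficients s = 25, t = -42.
Result: 121 · (25) + 72 · (-42) = 1.

gcd(121, 72) = 1; s = 25, t = -42 (check: 121·25 + 72·(-42) = 1).


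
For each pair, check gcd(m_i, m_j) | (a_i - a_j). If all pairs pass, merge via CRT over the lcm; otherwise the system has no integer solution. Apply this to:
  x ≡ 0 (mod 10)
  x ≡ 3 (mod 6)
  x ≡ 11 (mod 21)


Moduli 10, 6, 21 are not pairwise coprime, so CRT works modulo lcm(m_i) when all pairwise compatibility conditions hold.
Pairwise compatibility: gcd(m_i, m_j) must divide a_i - a_j for every pair.
Merge one congruence at a time:
  Start: x ≡ 0 (mod 10).
  Combine with x ≡ 3 (mod 6): gcd(10, 6) = 2, and 3 - 0 = 3 is NOT divisible by 2.
    ⇒ system is inconsistent (no integer solution).

No solution (the system is inconsistent).


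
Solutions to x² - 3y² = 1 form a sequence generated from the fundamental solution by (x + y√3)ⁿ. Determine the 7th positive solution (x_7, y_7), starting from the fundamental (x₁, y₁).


Step 1: Find the fundamental solution (x₁, y₁) of x² - 3y² = 1.
  Expand √3 as a continued fraction. a₀ = ⌊√3⌋ = 1; iterate m_{k+1} = d_k·a_k − m_k, d_{k+1} = (3 − m_{k+1}²)/d_k, a_{k+1} = ⌊(a₀ + m_{k+1})/d_{k+1}⌋ (starting m₀ = 0, d₀ = 1), with convergents p_k = a_k·p_{k-1} + p_{k-2}, q_k = a_k·q_{k-1} + q_{k-2} (p₋₁ = 1, q₋₁ = 0):
  k = 0: a₀ = 1; p₀/q₀ = 1/1; p₀² − 3·q₀² = 1 − 3 = -2.
  k = 1: m = 1, d = 2, a = ⌊(1 + 1)/2⌋ = 1; p/q = (1·1 + 1)/(1·1 + 0) = 2/1; p² − 3·q² = 4 − 3 = 1.
  The first convergent with p² − 3·q² = 1 gives the fundamental solution (x₁, y₁) = (2, 1).
Step 2: Apply the recurrence (x_{n+1}, y_{n+1}) = (x₁x_n + 3y₁y_n, x₁y_n + y₁x_n) repeatedly.
  From (x_1, y_1) = (2, 1): x_2 = 2·2 + 3·1·1 = 7; y_2 = 2·1 + 1·2 = 4.
  From (x_2, y_2) = (7, 4): x_3 = 2·7 + 3·1·4 = 26; y_3 = 2·4 + 1·7 = 15.
  From (x_3, y_3) = (26, 15): x_4 = 2·26 + 3·1·15 = 97; y_4 = 2·15 + 1·26 = 56.
  From (x_4, y_4) = (97, 56): x_5 = 2·97 + 3·1·56 = 362; y_5 = 2·56 + 1·97 = 209.
  From (x_5, y_5) = (362, 209): x_6 = 2·362 + 3·1·209 = 1351; y_6 = 2·209 + 1·362 = 780.
  From (x_6, y_6) = (1351, 780): x_7 = 2·1351 + 3·1·780 = 5042; y_7 = 2·780 + 1·1351 = 2911.
Step 3: Verify x_7² - 3·y_7² = 25421764 - 25421763 = 1 (should be 1). ✓

(x_1, y_1) = (2, 1); (x_7, y_7) = (5042, 2911).


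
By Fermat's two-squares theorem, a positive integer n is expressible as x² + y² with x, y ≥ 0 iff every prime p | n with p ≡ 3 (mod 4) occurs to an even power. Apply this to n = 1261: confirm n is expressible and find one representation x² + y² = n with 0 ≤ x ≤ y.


Step 1: Factor n = 1261 = 13 · 97.
Step 2: Check the mod-4 condition on each prime factor: 13 ≡ 1 (mod 4), exponent 1; 97 ≡ 1 (mod 4), exponent 1.
All primes ≡ 3 (mod 4) appear to even exponent (or don't appear), so by the two-squares theorem n IS expressible as a sum of two squares.
Step 3: Build a representation. Here n = 13 · 97 is a product of primes ≡ 1 (mod 4). Each prime p ≡ 1 (mod 4) is itself a sum of two squares; find a² by testing p − a² for a perfect square:
  13: 13 − 1² = 12, 13 − 2² = 9 = 3² ⇒ 13 = 2² + 3².
  97: 97 − 1² = 96, 97 − 2² = 93, 97 − 3² = 88, 97 − 4² = 81 = 9² ⇒ 97 = 4² + 9².
  Combine using the Brahmagupta–Fibonacci identity (a² + b²)(c² + d²) = (ac − bd)² + (ad + bc)² = (ac + bd)² + (ad − bc)²:
  13 · 97 = 1261: from (2² + 3²)(4² + 9²), take (2·4 − 3·9, 2·9 + 3·4) = (8 − 27, 18 + 12) = (-19, 30); dropping signs (only squares matter) gives (19, 30); check 19² + 30² = 361 + 900 = 1261 ✓.
Step 4: Order so x ≤ y and verify: 19² + 30² = 361 + 900 = 1261 = n. ✓

n = 1261 = 19² + 30² (one valid representation with x ≤ y).


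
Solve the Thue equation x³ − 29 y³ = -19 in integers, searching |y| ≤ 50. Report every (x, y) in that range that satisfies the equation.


The equation is x³ - 29y³ = -19. For fixed y, x³ = 29·y³ − 19, so a solution requires the RHS to be a perfect cube.
Strategy: iterate y from -50 to 50, compute RHS = 29·y³ − 19, and check whether it is a (positive or negative) perfect cube.
Check small values of y:
  y = 0: RHS = -19 is not a perfect cube.
  y = 1: RHS = 10 is not a perfect cube.
  y = -1: RHS = -48 is not a perfect cube.
  y = 2: RHS = 213 is not a perfect cube.
  y = -2: RHS = -251 is not a perfect cube.
  y = 3: RHS = 764 is not a perfect cube.
  y = -3: RHS = -802 is not a perfect cube.
Continuing the search up to |y| = 50 finds no solutions either.
No (x, y) in the scanned range satisfies the equation.

No integer solutions with |y| ≤ 50.


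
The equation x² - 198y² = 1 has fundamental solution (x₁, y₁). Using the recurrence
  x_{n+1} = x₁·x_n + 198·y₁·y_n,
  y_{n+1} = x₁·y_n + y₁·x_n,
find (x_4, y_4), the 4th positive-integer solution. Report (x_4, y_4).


Step 1: Find the fundamental solution (x₁, y₁) of x² - 198y² = 1.
  Expand √198 as a continued fraction. a₀ = ⌊√198⌋ = 14; iterate m_{k+1} = d_k·a_k − m_k, d_{k+1} = (198 − m_{k+1}²)/d_k, a_{k+1} = ⌊(a₀ + m_{k+1})/d_{k+1}⌋ (starting m₀ = 0, d₀ = 1), with convergents p_k = a_k·p_{k-1} + p_{k-2}, q_k = a_k·q_{k-1} + q_{k-2} (p₋₁ = 1, q₋₁ = 0):
  k = 0: a₀ = 14; p₀/q₀ = 14/1; p₀² − 198·q₀² = 196 − 198 = -2.
  k = 1: m = 14, d = 2, a = ⌊(14 + 14)/2⌋ = 14; p/q = (14·14 + 1)/(14·1 + 0) = 197/14; p² − 198·q² = 38809 − 38808 = 1.
  The first convergent with p² − 198·q² = 1 gives the fundamental solution (x₁, y₁) = (197, 14).
Step 2: Apply the recurrence (x_{n+1}, y_{n+1}) = (x₁x_n + 198y₁y_n, x₁y_n + y₁x_n) repeatedly.
  From (x_1, y_1) = (197, 14): x_2 = 197·197 + 198·14·14 = 77617; y_2 = 197·14 + 14·197 = 5516.
  From (x_2, y_2) = (77617, 5516): x_3 = 197·77617 + 198·14·5516 = 30580901; y_3 = 197·5516 + 14·77617 = 2173290.
  From (x_3, y_3) = (30580901, 2173290): x_4 = 197·30580901 + 198·14·2173290 = 12048797377; y_4 = 197·2173290 + 14·30580901 = 856270744.
Step 3: Verify x_4² - 198·y_4² = 145173518232002080129 - 145173518232002080128 = 1 (should be 1). ✓

(x_1, y_1) = (197, 14); (x_4, y_4) = (12048797377, 856270744).


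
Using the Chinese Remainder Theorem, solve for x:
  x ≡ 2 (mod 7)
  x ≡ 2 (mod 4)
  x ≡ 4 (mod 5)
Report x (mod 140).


Moduli 7, 4, 5 are pairwise coprime; by CRT there is a unique solution modulo M = 7 · 4 · 5 = 140.
Solve pairwise, accumulating the modulus:
  Start with x ≡ 2 (mod 7).
  Combine with x ≡ 2 (mod 4): since gcd(7, 4) = 1, we get a unique residue mod 28.
    Write x = 2 + 7·t and substitute into x ≡ 2 (mod 4): 7·t ≡ 2 − 2 = 0 (mod 4).
    Reduce coefficients mod 4: 3·t ≡ 0 (mod 4).
    The inverse of 3 mod 4 is 3 (since 3·3 = 9 = 2·4 + 1), so t ≡ 3·0 = 0 ≡ 0 (mod 4).
    Then x = 2 + 7·0 = 2, valid modulo lcm(7, 4) = 28: x ≡ 2 (mod 28).
  Combine with x ≡ 4 (mod 5): since gcd(28, 5) = 1, we get a unique residue mod 140.
    Write x = 2 + 28·t and substitute into x ≡ 4 (mod 5): 28·t ≡ 4 − 2 = 2 (mod 5).
    Reduce coefficients mod 5: 3·t ≡ 2 (mod 5).
    The inverse of 3 mod 5 is 2 (since 3·2 = 6 = 1·5 + 1), so t ≡ 2·2 = 4 ≡ 4 (mod 5).
    Then x = 2 + 28·4 = 114, valid modulo lcm(28, 5) = 140: x ≡ 114 (mod 140).
Verify: 114 mod 7 = 2 ✓, 114 mod 4 = 2 ✓, 114 mod 5 = 4 ✓.

x ≡ 114 (mod 140).


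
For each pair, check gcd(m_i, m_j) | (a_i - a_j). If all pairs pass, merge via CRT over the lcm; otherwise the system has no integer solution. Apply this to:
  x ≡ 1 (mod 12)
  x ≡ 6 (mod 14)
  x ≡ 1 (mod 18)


Moduli 12, 14, 18 are not pairwise coprime, so CRT works modulo lcm(m_i) when all pairwise compatibility conditions hold.
Pairwise compatibility: gcd(m_i, m_j) must divide a_i - a_j for every pair.
Merge one congruence at a time:
  Start: x ≡ 1 (mod 12).
  Combine with x ≡ 6 (mod 14): gcd(12, 14) = 2, and 6 - 1 = 5 is NOT divisible by 2.
    ⇒ system is inconsistent (no integer solution).

No solution (the system is inconsistent).


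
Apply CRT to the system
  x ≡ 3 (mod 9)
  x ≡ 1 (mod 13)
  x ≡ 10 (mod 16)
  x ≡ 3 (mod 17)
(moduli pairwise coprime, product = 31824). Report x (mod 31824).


Product of moduli M = 9 · 13 · 16 · 17 = 31824.
Merge one congruence at a time:
  Start: x ≡ 3 (mod 9).
  Combine with x ≡ 1 (mod 13); new modulus lcm = 117.
    Write x = 3 + 9·t and substitute into x ≡ 1 (mod 13): 9·t ≡ 1 − 3 = -2 (mod 13).
    Reduce coefficients mod 13: 9·t ≡ 11 (mod 13).
    The inverse of 9 mod 13 is 3 (since 9·3 = 27 = 2·13 + 1), so t ≡ 3·11 = 33 ≡ 7 (mod 13).
    Then x = 3 + 9·7 = 66, valid modulo lcm(9, 13) = 117: x ≡ 66 (mod 117).
  Combine with x ≡ 10 (mod 16); new modulus lcm = 1872.
    Write x = 66 + 117·t and substitute into x ≡ 10 (mod 16): 117·t ≡ 10 − 66 = -56 (mod 16).
    Reduce coefficients mod 16: 5·t ≡ 8 (mod 16).
    The inverse of 5 mod 16 is 13 (since 5·13 = 65 = 4·16 + 1), so t ≡ 13·8 = 104 ≡ 8 (mod 16).
    Then x = 66 + 117·8 = 1002, valid modulo lcm(117, 16) = 1872: x ≡ 1002 (mod 1872).
  Combine with x ≡ 3 (mod 17); new modulus lcm = 31824.
    Write x = 1002 + 1872·t and substitute into x ≡ 3 (mod 17): 1872·t ≡ 3 − 1002 = -999 (mod 17).
    Reduce coefficients mod 17: 2·t ≡ 4 (mod 17).
    The inverse of 2 mod 17 is 9 (since 2·9 = 18 = 1·17 + 1), so t ≡ 9·4 = 36 ≡ 2 (mod 17).
    Then x = 1002 + 1872·2 = 4746, valid modulo lcm(1872, 17) = 31824: x ≡ 4746 (mod 31824).
Verify against each original: 4746 mod 9 = 3, 4746 mod 13 = 1, 4746 mod 16 = 10, 4746 mod 17 = 3.

x ≡ 4746 (mod 31824).


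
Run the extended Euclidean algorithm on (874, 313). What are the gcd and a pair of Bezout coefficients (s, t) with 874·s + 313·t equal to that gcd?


Euclidean algorithm on (874, 313) — divide until remainder is 0:
  874 = 2 · 313 + 248
  313 = 1 · 248 + 65
  248 = 3 · 65 + 53
  65 = 1 · 53 + 12
  53 = 4 · 12 + 5
  12 = 2 · 5 + 2
  5 = 2 · 2 + 1
  2 = 2 · 1 + 0
gcd(874, 313) = 1.
Track Bezout coefficients alongside the remainders: start with r₀ = 874 = a·1 + b·0 (s = 1, t = 0) and r₁ = 313 = a·0 + b·1 (s = 0, t = 1); each new remainder r_{k+1} = r_{k-1} − q_k·r_k inherits s_{k+1} = s_{k-1} − q_k·s_k, t_{k+1} = t_{k-1} − q_k·t_k, so r_k = a·s_k + b·t_k at every step:
  q = 2: r = 248, s = 1 − 2·0 = 1, t = 0 − 2·1 = -2  (check: 874·1 + 313·(-2) = 248)
  q = 1: r = 65, s = 0 − 1·1 = -1, t = 1 − 1·(-2) = 3  (check: 874·(-1) + 313·3 = 65)
  q = 3: r = 53, s = 1 − 3·(-1) = 4, t = -2 − 3·3 = -11  (check: 874·4 + 313·(-11) = 53)
  q = 1: r = 12, s = -1 − 1·4 = -5, t = 3 − 1·(-11) = 14  (check: 874·(-5) + 313·14 = 12)
  q = 4: r = 5, s = 4 − 4·(-5) = 24, t = -11 − 4·14 = -67  (check: 874·24 + 313·(-67) = 5)
  q = 2: r = 2, s = -5 − 2·24 = -53, t = 14 − 2·(-67) = 148  (check: 874·(-53) + 313·148 = 2)
  q = 2: r = 1, s = 24 − 2·(-53) = 130, t = -67 − 2·148 = -363  (check: 874·130 + 313·(-363) = 1)
The row with r = 1 (the gcd) gives the Bezout coefficients s = 130, t = -363.
Result: 874 · (130) + 313 · (-363) = 1.

gcd(874, 313) = 1; s = 130, t = -363 (check: 874·130 + 313·(-363) = 1).


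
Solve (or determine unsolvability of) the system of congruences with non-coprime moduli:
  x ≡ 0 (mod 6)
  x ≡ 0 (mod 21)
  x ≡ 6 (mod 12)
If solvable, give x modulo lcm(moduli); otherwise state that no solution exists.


Moduli 6, 21, 12 are not pairwise coprime, so CRT works modulo lcm(m_i) when all pairwise compatibility conditions hold.
Pairwise compatibility: gcd(m_i, m_j) must divide a_i - a_j for every pair.
Merge one congruence at a time:
  Start: x ≡ 0 (mod 6).
  Combine with x ≡ 0 (mod 21): gcd(6, 21) = 3; 0 - 0 = 0, which IS divisible by 3, so compatible.
    Write x = 0 + 6·t and substitute into x ≡ 0 (mod 21): 6·t ≡ 0 − 0 = 0 (mod 21).
    Divide the congruence (and modulus) by g = 3: 2·t ≡ 0 (mod 7).
    The inverse of 2 mod 7 is 4 (since 2·4 = 8 = 1·7 + 1), so t ≡ 4·0 = 0 ≡ 0 (mod 7).
    Then x = 0 + 6·0 = 0, valid modulo lcm(6, 21) = 42: x ≡ 0 (mod 42).
  Combine with x ≡ 6 (mod 12): gcd(42, 12) = 6; 6 - 0 = 6, which IS divisible by 6, so compatible.
    Write x = 0 + 42·t and substitute into x ≡ 6 (mod 12): 42·t ≡ 6 − 0 = 6 (mod 12).
    Divide the congruence (and modulus) by g = 6: 7·t ≡ 1 (mod 2).
    Reduce coefficients mod 2: 1·t ≡ 1 (mod 2).
    So t ≡ 1 (mod 2).
    Then x = 0 + 42·1 = 42, valid modulo lcm(42, 12) = 84: x ≡ 42 (mod 84).
Verify: 42 mod 6 = 0, 42 mod 21 = 0, 42 mod 12 = 6.

x ≡ 42 (mod 84).


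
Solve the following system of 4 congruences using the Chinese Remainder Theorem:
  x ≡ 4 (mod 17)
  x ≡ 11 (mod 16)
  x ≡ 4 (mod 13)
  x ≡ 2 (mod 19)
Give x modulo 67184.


Product of moduli M = 17 · 16 · 13 · 19 = 67184.
Merge one congruence at a time:
  Start: x ≡ 4 (mod 17).
  Combine with x ≡ 11 (mod 16); new modulus lcm = 272.
    Write x = 4 + 17·t and substitute into x ≡ 11 (mod 16): 17·t ≡ 11 − 4 = 7 (mod 16).
    Reduce coefficients mod 16: 1·t ≡ 7 (mod 16).
    So t ≡ 7 (mod 16).
    Then x = 4 + 17·7 = 123, valid modulo lcm(17, 16) = 272: x ≡ 123 (mod 272).
  Combine with x ≡ 4 (mod 13); new modulus lcm = 3536.
    Write x = 123 + 272·t and substitute into x ≡ 4 (mod 13): 272·t ≡ 4 − 123 = -119 (mod 13).
    Reduce coefficients mod 13: 12·t ≡ 11 (mod 13).
    The inverse of 12 mod 13 is 12 (since 12·12 = 144 = 11·13 + 1), so t ≡ 12·11 = 132 ≡ 2 (mod 13).
    Then x = 123 + 272·2 = 667, valid modulo lcm(272, 13) = 3536: x ≡ 667 (mod 3536).
  Combine with x ≡ 2 (mod 19); new modulus lcm = 67184.
    Write x = 667 + 3536·t and substitute into x ≡ 2 (mod 19): 3536·t ≡ 2 − 667 = -665 (mod 19).
    Reduce coefficients mod 19: 2·t ≡ 0 (mod 19).
    The inverse of 2 mod 19 is 10 (since 2·10 = 20 = 1·19 + 1), so t ≡ 10·0 = 0 ≡ 0 (mod 19).
    Then x = 667 + 3536·0 = 667, valid modulo lcm(3536, 19) = 67184: x ≡ 667 (mod 67184).
Verify against each original: 667 mod 17 = 4, 667 mod 16 = 11, 667 mod 13 = 4, 667 mod 19 = 2.

x ≡ 667 (mod 67184).


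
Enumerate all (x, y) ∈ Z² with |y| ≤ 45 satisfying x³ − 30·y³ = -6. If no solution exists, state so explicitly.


The equation is x³ - 30y³ = -6. For fixed y, x³ = 30·y³ − 6, so a solution requires the RHS to be a perfect cube.
Strategy: iterate y from -45 to 45, compute RHS = 30·y³ − 6, and check whether it is a (positive or negative) perfect cube.
Check small values of y:
  y = 0: RHS = -6 is not a perfect cube.
  y = 1: RHS = 24 is not a perfect cube.
  y = -1: RHS = -36 is not a perfect cube.
  y = 2: RHS = 234 is not a perfect cube.
  y = -2: RHS = -246 is not a perfect cube.
  y = 3: RHS = 804 is not a perfect cube.
  y = -3: RHS = -816 is not a perfect cube.
Continuing the search up to |y| = 45 finds no solutions either.
No (x, y) in the scanned range satisfies the equation.

No integer solutions with |y| ≤ 45.


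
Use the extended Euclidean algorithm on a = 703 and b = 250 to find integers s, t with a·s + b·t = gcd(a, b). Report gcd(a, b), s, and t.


Euclidean algorithm on (703, 250) — divide until remainder is 0:
  703 = 2 · 250 + 203
  250 = 1 · 203 + 47
  203 = 4 · 47 + 15
  47 = 3 · 15 + 2
  15 = 7 · 2 + 1
  2 = 2 · 1 + 0
gcd(703, 250) = 1.
Track Bezout coefficients alongside the remainders: start with r₀ = 703 = a·1 + b·0 (s = 1, t = 0) and r₁ = 250 = a·0 + b·1 (s = 0, t = 1); each new remainder r_{k+1} = r_{k-1} − q_k·r_k inherits s_{k+1} = s_{k-1} − q_k·s_k, t_{k+1} = t_{k-1} − q_k·t_k, so r_k = a·s_k + b·t_k at every step:
  q = 2: r = 203, s = 1 − 2·0 = 1, t = 0 − 2·1 = -2  (check: 703·1 + 250·(-2) = 203)
  q = 1: r = 47, s = 0 − 1·1 = -1, t = 1 − 1·(-2) = 3  (check: 703·(-1) + 250·3 = 47)
  q = 4: r = 15, s = 1 − 4·(-1) = 5, t = -2 − 4·3 = -14  (check: 703·5 + 250·(-14) = 15)
  q = 3: r = 2, s = -1 − 3·5 = -16, t = 3 − 3·(-14) = 45  (check: 703·(-16) + 250·45 = 2)
  q = 7: r = 1, s = 5 − 7·(-16) = 117, t = -14 − 7·45 = -329  (check: 703·117 + 250·(-329) = 1)
The row with r = 1 (the gcd) gives the Bezout coefficients s = 117, t = -329.
Result: 703 · (117) + 250 · (-329) = 1.

gcd(703, 250) = 1; s = 117, t = -329 (check: 703·117 + 250·(-329) = 1).


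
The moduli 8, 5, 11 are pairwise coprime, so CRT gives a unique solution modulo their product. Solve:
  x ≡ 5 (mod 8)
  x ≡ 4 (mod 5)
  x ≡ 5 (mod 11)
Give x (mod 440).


Moduli 8, 5, 11 are pairwise coprime; by CRT there is a unique solution modulo M = 8 · 5 · 11 = 440.
Solve pairwise, accumulating the modulus:
  Start with x ≡ 5 (mod 8).
  Combine with x ≡ 4 (mod 5): since gcd(8, 5) = 1, we get a unique residue mod 40.
    Write x = 5 + 8·t and substitute into x ≡ 4 (mod 5): 8·t ≡ 4 − 5 = -1 (mod 5).
    Reduce coefficients mod 5: 3·t ≡ 4 (mod 5).
    The inverse of 3 mod 5 is 2 (since 3·2 = 6 = 1·5 + 1), so t ≡ 2·4 = 8 ≡ 3 (mod 5).
    Then x = 5 + 8·3 = 29, valid modulo lcm(8, 5) = 40: x ≡ 29 (mod 40).
  Combine with x ≡ 5 (mod 11): since gcd(40, 11) = 1, we get a unique residue mod 440.
    Write x = 29 + 40·t and substitute into x ≡ 5 (mod 11): 40·t ≡ 5 − 29 = -24 (mod 11).
    Reduce coefficients mod 11: 7·t ≡ 9 (mod 11).
    The inverse of 7 mod 11 is 8 (since 7·8 = 56 = 5·11 + 1), so t ≡ 8·9 = 72 ≡ 6 (mod 11).
    Then x = 29 + 40·6 = 269, valid modulo lcm(40, 11) = 440: x ≡ 269 (mod 440).
Verify: 269 mod 8 = 5 ✓, 269 mod 5 = 4 ✓, 269 mod 11 = 5 ✓.

x ≡ 269 (mod 440).


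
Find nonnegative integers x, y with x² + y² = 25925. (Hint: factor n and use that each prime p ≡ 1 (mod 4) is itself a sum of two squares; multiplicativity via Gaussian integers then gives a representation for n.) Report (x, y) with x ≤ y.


Step 1: Factor n = 25925 = 5^2 · 17 · 61.
Step 2: Check the mod-4 condition on each prime factor: 5 ≡ 1 (mod 4), exponent 2; 17 ≡ 1 (mod 4), exponent 1; 61 ≡ 1 (mod 4), exponent 1.
All primes ≡ 3 (mod 4) appear to even exponent (or don't appear), so by the two-squares theorem n IS expressible as a sum of two squares.
Step 3: Build a representation. Group n = k² · m with k = 5 and m = 17 · 61 = 1037 (a product of primes ≡ 1 (mod 4)); a representation of m scales to one of n via (k·x)² + (k·y)² = k²(x² + y²). Each prime p ≡ 1 (mod 4) is itself a sum of two squares; find a² by testing p − a² for a perfect square:
  17: 17 − 1² = 16 = 4² ⇒ 17 = 1² + 4².
  61: 61 − 1² = 60, 61 − 2² = 57, 61 − 3² = 52, 61 − 4² = 45, 61 − 5² = 36 = 6² ⇒ 61 = 5² + 6².
  Combine using the Brahmagupta–Fibonacci identity (a² + b²)(c² + d²) = (ac − bd)² + (ad + bc)² = (ac + bd)² + (ad − bc)²:
  17 · 61 = 1037: from (1² + 4²)(5² + 6²), take (1·5 − 4·6, 1·6 + 4·5) = (5 − 24, 6 + 20) = (-19, 26); dropping signs (only squares matter) gives (19, 26); check 19² + 26² = 361 + 676 = 1037 ✓.
  Scale by k = 5: (5·19, 5·26) = (95, 130).
Step 4: Order so x ≤ y and verify: 95² + 130² = 9025 + 16900 = 25925 = n. ✓

n = 25925 = 95² + 130² (one valid representation with x ≤ y).


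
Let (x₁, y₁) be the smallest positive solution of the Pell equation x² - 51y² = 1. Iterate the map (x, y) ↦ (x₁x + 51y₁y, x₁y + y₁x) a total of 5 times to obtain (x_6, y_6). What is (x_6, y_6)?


Step 1: Find the fundamental solution (x₁, y₁) of x² - 51y² = 1.
  Expand √51 as a continued fraction. a₀ = ⌊√51⌋ = 7; iterate m_{k+1} = d_k·a_k − m_k, d_{k+1} = (51 − m_{k+1}²)/d_k, a_{k+1} = ⌊(a₀ + m_{k+1})/d_{k+1}⌋ (starting m₀ = 0, d₀ = 1), with convergents p_k = a_k·p_{k-1} + p_{k-2}, q_k = a_k·q_{k-1} + q_{k-2} (p₋₁ = 1, q₋₁ = 0):
  k = 0: a₀ = 7; p₀/q₀ = 7/1; p₀² − 51·q₀² = 49 − 51 = -2.
  k = 1: m = 7, d = 2, a = ⌊(7 + 7)/2⌋ = 7; p/q = (7·7 + 1)/(7·1 + 0) = 50/7; p² − 51·q² = 2500 − 2499 = 1.
  The first convergent with p² − 51·q² = 1 gives the fundamental solution (x₁, y₁) = (50, 7).
Step 2: Apply the recurrence (x_{n+1}, y_{n+1}) = (x₁x_n + 51y₁y_n, x₁y_n + y₁x_n) repeatedly.
  From (x_1, y_1) = (50, 7): x_2 = 50·50 + 51·7·7 = 4999; y_2 = 50·7 + 7·50 = 700.
  From (x_2, y_2) = (4999, 700): x_3 = 50·4999 + 51·7·700 = 499850; y_3 = 50·700 + 7·4999 = 69993.
  From (x_3, y_3) = (499850, 69993): x_4 = 50·499850 + 51·7·69993 = 49980001; y_4 = 50·69993 + 7·499850 = 6998600.
  From (x_4, y_4) = (49980001, 6998600): x_5 = 50·49980001 + 51·7·6998600 = 4997500250; y_5 = 50·6998600 + 7·49980001 = 699790007.
  From (x_5, y_5) = (4997500250, 699790007): x_6 = 50·4997500250 + 51·7·699790007 = 499700044999; y_6 = 50·699790007 + 7·4997500250 = 69972002100.
Step 3: Verify x_6² - 51·y_6² = 249700134972002624910001 - 249700134972002624910000 = 1 (should be 1). ✓

(x_1, y_1) = (50, 7); (x_6, y_6) = (499700044999, 69972002100).


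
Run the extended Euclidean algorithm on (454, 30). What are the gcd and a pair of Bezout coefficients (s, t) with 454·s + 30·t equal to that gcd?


Euclidean algorithm on (454, 30) — divide until remainder is 0:
  454 = 15 · 30 + 4
  30 = 7 · 4 + 2
  4 = 2 · 2 + 0
gcd(454, 30) = 2.
Track Bezout coefficients alongside the remainders: start with r₀ = 454 = a·1 + b·0 (s = 1, t = 0) and r₁ = 30 = a·0 + b·1 (s = 0, t = 1); each new remainder r_{k+1} = r_{k-1} − q_k·r_k inherits s_{k+1} = s_{k-1} − q_k·s_k, t_{k+1} = t_{k-1} − q_k·t_k, so r_k = a·s_k + b·t_k at every step:
  q = 15: r = 4, s = 1 − 15·0 = 1, t = 0 − 15·1 = -15  (check: 454·1 + 30·(-15) = 4)
  q = 7: r = 2, s = 0 − 7·1 = -7, t = 1 − 7·(-15) = 106  (check: 454·(-7) + 30·106 = 2)
The row with r = 2 (the gcd) gives the Bezout coefficients s = -7, t = 106.
Result: 454 · (-7) + 30 · (106) = 2.

gcd(454, 30) = 2; s = -7, t = 106 (check: 454·(-7) + 30·106 = 2).


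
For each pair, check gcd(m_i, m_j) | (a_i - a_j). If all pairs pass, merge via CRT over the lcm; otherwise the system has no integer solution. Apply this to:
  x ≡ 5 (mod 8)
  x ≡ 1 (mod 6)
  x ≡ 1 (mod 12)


Moduli 8, 6, 12 are not pairwise coprime, so CRT works modulo lcm(m_i) when all pairwise compatibility conditions hold.
Pairwise compatibility: gcd(m_i, m_j) must divide a_i - a_j for every pair.
Merge one congruence at a time:
  Start: x ≡ 5 (mod 8).
  Combine with x ≡ 1 (mod 6): gcd(8, 6) = 2; 1 - 5 = -4, which IS divisible by 2, so compatible.
    Write x = 5 + 8·t and substitute into x ≡ 1 (mod 6): 8·t ≡ 1 − 5 = -4 (mod 6).
    Divide the congruence (and modulus) by g = 2: 4·t ≡ -2 (mod 3).
    Reduce coefficients mod 3: 1·t ≡ 1 (mod 3).
    So t ≡ 1 (mod 3).
    Then x = 5 + 8·1 = 13, valid modulo lcm(8, 6) = 24: x ≡ 13 (mod 24).
  Combine with x ≡ 1 (mod 12): gcd(24, 12) = 12; 1 - 13 = -12, which IS divisible by 12, so compatible.
    Write x = 13 + 24·t and substitute into x ≡ 1 (mod 12): 24·t ≡ 1 − 13 = -12 (mod 12).
    Divide the congruence (and modulus) by g = 12: 2·t ≡ -1 (mod 1).
    Modulo 1 every t works; take t = 0.
    Then x = 13 + 24·0 = 13, valid modulo lcm(24, 12) = 24: x ≡ 13 (mod 24).
Verify: 13 mod 8 = 5, 13 mod 6 = 1, 13 mod 12 = 1.

x ≡ 13 (mod 24).


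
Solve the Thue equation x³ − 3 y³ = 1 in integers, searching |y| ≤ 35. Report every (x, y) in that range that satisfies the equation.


The equation is x³ - 3y³ = 1. For fixed y, x³ = 3·y³ + 1, so a solution requires the RHS to be a perfect cube.
Strategy: iterate y from -35 to 35, compute RHS = 3·y³ + 1, and check whether it is a (positive or negative) perfect cube.
Check small values of y:
  y = 0: RHS = 1 = (1)³ ⇒ x = 1 works.
  y = 1: RHS = 4 is not a perfect cube.
  y = -1: RHS = -2 is not a perfect cube.
  y = 2: RHS = 25 is not a perfect cube.
  y = -2: RHS = -23 is not a perfect cube.
  y = 3: RHS = 82 is not a perfect cube.
  y = -3: RHS = -80 is not a perfect cube.
Continuing the search up to |y| = 35 finds no further solutions beyond those listed.
Collected solutions: (1, 0).

Solutions (with |y| ≤ 35): (1, 0).


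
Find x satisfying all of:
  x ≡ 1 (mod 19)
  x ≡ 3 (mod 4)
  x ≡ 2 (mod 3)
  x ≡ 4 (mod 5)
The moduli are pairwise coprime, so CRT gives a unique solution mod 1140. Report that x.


Product of moduli M = 19 · 4 · 3 · 5 = 1140.
Merge one congruence at a time:
  Start: x ≡ 1 (mod 19).
  Combine with x ≡ 3 (mod 4); new modulus lcm = 76.
    Write x = 1 + 19·t and substitute into x ≡ 3 (mod 4): 19·t ≡ 3 − 1 = 2 (mod 4).
    Reduce coefficients mod 4: 3·t ≡ 2 (mod 4).
    The inverse of 3 mod 4 is 3 (since 3·3 = 9 = 2·4 + 1), so t ≡ 3·2 = 6 ≡ 2 (mod 4).
    Then x = 1 + 19·2 = 39, valid modulo lcm(19, 4) = 76: x ≡ 39 (mod 76).
  Combine with x ≡ 2 (mod 3); new modulus lcm = 228.
    Write x = 39 + 76·t and substitute into x ≡ 2 (mod 3): 76·t ≡ 2 − 39 = -37 (mod 3).
    Reduce coefficients mod 3: 1·t ≡ 2 (mod 3).
    So t ≡ 2 (mod 3).
    Then x = 39 + 76·2 = 191, valid modulo lcm(76, 3) = 228: x ≡ 191 (mod 228).
  Combine with x ≡ 4 (mod 5); new modulus lcm = 1140.
    Write x = 191 + 228·t and substitute into x ≡ 4 (mod 5): 228·t ≡ 4 − 191 = -187 (mod 5).
    Reduce coefficients mod 5: 3·t ≡ 3 (mod 5).
    The inverse of 3 mod 5 is 2 (since 3·2 = 6 = 1·5 + 1), so t ≡ 2·3 = 6 ≡ 1 (mod 5).
    Then x = 191 + 228·1 = 419, valid modulo lcm(228, 5) = 1140: x ≡ 419 (mod 1140).
Verify against each original: 419 mod 19 = 1, 419 mod 4 = 3, 419 mod 3 = 2, 419 mod 5 = 4.

x ≡ 419 (mod 1140).


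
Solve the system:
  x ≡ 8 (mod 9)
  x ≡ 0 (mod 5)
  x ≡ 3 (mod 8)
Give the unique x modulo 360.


Moduli 9, 5, 8 are pairwise coprime; by CRT there is a unique solution modulo M = 9 · 5 · 8 = 360.
Solve pairwise, accumulating the modulus:
  Start with x ≡ 8 (mod 9).
  Combine with x ≡ 0 (mod 5): since gcd(9, 5) = 1, we get a unique residue mod 45.
    Write x = 8 + 9·t and substitute into x ≡ 0 (mod 5): 9·t ≡ 0 − 8 = -8 (mod 5).
    Reduce coefficients mod 5: 4·t ≡ 2 (mod 5).
    The inverse of 4 mod 5 is 4 (since 4·4 = 16 = 3·5 + 1), so t ≡ 4·2 = 8 ≡ 3 (mod 5).
    Then x = 8 + 9·3 = 35, valid modulo lcm(9, 5) = 45: x ≡ 35 (mod 45).
  Combine with x ≡ 3 (mod 8): since gcd(45, 8) = 1, we get a unique residue mod 360.
    Write x = 35 + 45·t and substitute into x ≡ 3 (mod 8): 45·t ≡ 3 − 35 = -32 (mod 8).
    Reduce coefficients mod 8: 5·t ≡ 0 (mod 8).
    The inverse of 5 mod 8 is 5 (since 5·5 = 25 = 3·8 + 1), so t ≡ 5·0 = 0 ≡ 0 (mod 8).
    Then x = 35 + 45·0 = 35, valid modulo lcm(45, 8) = 360: x ≡ 35 (mod 360).
Verify: 35 mod 9 = 8 ✓, 35 mod 5 = 0 ✓, 35 mod 8 = 3 ✓.

x ≡ 35 (mod 360).


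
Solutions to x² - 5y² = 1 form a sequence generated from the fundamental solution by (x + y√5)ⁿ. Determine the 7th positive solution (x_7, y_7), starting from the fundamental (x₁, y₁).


Step 1: Find the fundamental solution (x₁, y₁) of x² - 5y² = 1.
  Expand √5 as a continued fraction. a₀ = ⌊√5⌋ = 2; iterate m_{k+1} = d_k·a_k − m_k, d_{k+1} = (5 − m_{k+1}²)/d_k, a_{k+1} = ⌊(a₀ + m_{k+1})/d_{k+1}⌋ (starting m₀ = 0, d₀ = 1), with convergents p_k = a_k·p_{k-1} + p_{k-2}, q_k = a_k·q_{k-1} + q_{k-2} (p₋₁ = 1, q₋₁ = 0):
  k = 0: a₀ = 2; p₀/q₀ = 2/1; p₀² − 5·q₀² = 4 − 5 = -1.
  k = 1: m = 2, d = 1, a = ⌊(2 + 2)/1⌋ = 4; p/q = (4·2 + 1)/(4·1 + 0) = 9/4; p² − 5·q² = 81 − 80 = 1.
  The first convergent with p² − 5·q² = 1 gives the fundamental solution (x₁, y₁) = (9, 4).
Step 2: Apply the recurrence (x_{n+1}, y_{n+1}) = (x₁x_n + 5y₁y_n, x₁y_n + y₁x_n) repeatedly.
  From (x_1, y_1) = (9, 4): x_2 = 9·9 + 5·4·4 = 161; y_2 = 9·4 + 4·9 = 72.
  From (x_2, y_2) = (161, 72): x_3 = 9·161 + 5·4·72 = 2889; y_3 = 9·72 + 4·161 = 1292.
  From (x_3, y_3) = (2889, 1292): x_4 = 9·2889 + 5·4·1292 = 51841; y_4 = 9·1292 + 4·2889 = 23184.
  From (x_4, y_4) = (51841, 23184): x_5 = 9·51841 + 5·4·23184 = 930249; y_5 = 9·23184 + 4·51841 = 416020.
  From (x_5, y_5) = (930249, 416020): x_6 = 9·930249 + 5·4·416020 = 16692641; y_6 = 9·416020 + 4·930249 = 7465176.
  From (x_6, y_6) = (16692641, 7465176): x_7 = 9·16692641 + 5·4·7465176 = 299537289; y_7 = 9·7465176 + 4·16692641 = 133957148.
Step 3: Verify x_7² - 5·y_7² = 89722587501469521 - 89722587501469520 = 1 (should be 1). ✓

(x_1, y_1) = (9, 4); (x_7, y_7) = (299537289, 133957148).


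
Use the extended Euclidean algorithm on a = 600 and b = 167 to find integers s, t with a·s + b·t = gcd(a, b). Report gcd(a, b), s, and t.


Euclidean algorithm on (600, 167) — divide until remainder is 0:
  600 = 3 · 167 + 99
  167 = 1 · 99 + 68
  99 = 1 · 68 + 31
  68 = 2 · 31 + 6
  31 = 5 · 6 + 1
  6 = 6 · 1 + 0
gcd(600, 167) = 1.
Track Bezout coefficients alongside the remainders: start with r₀ = 600 = a·1 + b·0 (s = 1, t = 0) and r₁ = 167 = a·0 + b·1 (s = 0, t = 1); each new remainder r_{k+1} = r_{k-1} − q_k·r_k inherits s_{k+1} = s_{k-1} − q_k·s_k, t_{k+1} = t_{k-1} − q_k·t_k, so r_k = a·s_k + b·t_k at every step:
  q = 3: r = 99, s = 1 − 3·0 = 1, t = 0 − 3·1 = -3  (check: 600·1 + 167·(-3) = 99)
  q = 1: r = 68, s = 0 − 1·1 = -1, t = 1 − 1·(-3) = 4  (check: 600·(-1) + 167·4 = 68)
  q = 1: r = 31, s = 1 − 1·(-1) = 2, t = -3 − 1·4 = -7  (check: 600·2 + 167·(-7) = 31)
  q = 2: r = 6, s = -1 − 2·2 = -5, t = 4 − 2·(-7) = 18  (check: 600·(-5) + 167·18 = 6)
  q = 5: r = 1, s = 2 − 5·(-5) = 27, t = -7 − 5·18 = -97  (check: 600·27 + 167·(-97) = 1)
The row with r = 1 (the gcd) gives the Bezout coefficients s = 27, t = -97.
Result: 600 · (27) + 167 · (-97) = 1.

gcd(600, 167) = 1; s = 27, t = -97 (check: 600·27 + 167·(-97) = 1).


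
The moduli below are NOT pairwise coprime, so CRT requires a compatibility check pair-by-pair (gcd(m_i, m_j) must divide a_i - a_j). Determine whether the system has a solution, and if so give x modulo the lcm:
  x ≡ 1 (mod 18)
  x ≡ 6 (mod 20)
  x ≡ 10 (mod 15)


Moduli 18, 20, 15 are not pairwise coprime, so CRT works modulo lcm(m_i) when all pairwise compatibility conditions hold.
Pairwise compatibility: gcd(m_i, m_j) must divide a_i - a_j for every pair.
Merge one congruence at a time:
  Start: x ≡ 1 (mod 18).
  Combine with x ≡ 6 (mod 20): gcd(18, 20) = 2, and 6 - 1 = 5 is NOT divisible by 2.
    ⇒ system is inconsistent (no integer solution).

No solution (the system is inconsistent).
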